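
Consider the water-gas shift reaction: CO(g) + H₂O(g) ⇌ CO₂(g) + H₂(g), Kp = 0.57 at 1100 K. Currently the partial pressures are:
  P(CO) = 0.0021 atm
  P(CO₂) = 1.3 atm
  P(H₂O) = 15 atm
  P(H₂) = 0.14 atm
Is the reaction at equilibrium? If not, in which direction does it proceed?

Qp = P(CO₂)·P(H₂) / (P(CO)·P(H₂O)) = (1.3)·(0.14) / ((0.0021)·(15)) = 5.8
Qp = 5.8 > Kp = 0.57, so the reverse reaction proceeds.

in the reverse direction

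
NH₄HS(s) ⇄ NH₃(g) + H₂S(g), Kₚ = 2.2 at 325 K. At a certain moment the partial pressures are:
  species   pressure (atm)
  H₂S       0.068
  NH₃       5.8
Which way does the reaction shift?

to the right

(NH₄HS is a pure solid — omitted from Qₚ.)
Qₚ = P(NH₃)·P(H₂S) = (5.8)·(0.068) = 0.39
Qₚ = 0.39 < Kₚ = 2.2, so the forward reaction proceeds.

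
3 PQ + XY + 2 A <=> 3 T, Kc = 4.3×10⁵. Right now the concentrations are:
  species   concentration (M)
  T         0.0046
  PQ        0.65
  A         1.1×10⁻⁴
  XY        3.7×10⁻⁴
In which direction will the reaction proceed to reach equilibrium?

to the right

Qc = [T]³ / ([PQ]³·[XY]·[A]²) = (0.0046)³ / ((0.65)³·(3.7×10⁻⁴)·(1.1×10⁻⁴)²) = 79000
Qc = 79000 < Kc = 4.3×10⁵, so the forward reaction proceeds.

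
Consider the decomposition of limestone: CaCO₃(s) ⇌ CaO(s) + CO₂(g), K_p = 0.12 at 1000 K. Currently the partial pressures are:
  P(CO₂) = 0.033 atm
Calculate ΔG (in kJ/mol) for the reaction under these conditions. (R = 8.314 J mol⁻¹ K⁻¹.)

ΔG = -10.7 kJ/mol

(CaCO₃, CaO are pure solids — omitted from Q_p.)
Q_p = P(CO₂) = 0.0330
ΔG = RT ln(Q_p/K_p) = (8.314 J mol⁻¹ K⁻¹)(1000 K) × ln(0.0330/0.12)
   = (8.314 kJ/mol)(-1.291) = -10.7 kJ/mol
ΔG < 0, so the forward reaction is spontaneous (proceeds forward).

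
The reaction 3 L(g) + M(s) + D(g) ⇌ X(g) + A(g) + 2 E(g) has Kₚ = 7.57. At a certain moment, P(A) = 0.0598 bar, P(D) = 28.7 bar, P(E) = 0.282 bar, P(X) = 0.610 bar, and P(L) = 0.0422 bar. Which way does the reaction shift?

(M is a pure solid — omitted from Qₚ.)
Qₚ = P(X)·P(A)·P(E)² / (P(L)³·P(D)) = (0.610)·(0.0598)·(0.282)² / ((0.0422)³·(28.7)) = 1.34
Qₚ = 1.34 < Kₚ = 7.57, so the forward reaction proceeds.

forward (toward products)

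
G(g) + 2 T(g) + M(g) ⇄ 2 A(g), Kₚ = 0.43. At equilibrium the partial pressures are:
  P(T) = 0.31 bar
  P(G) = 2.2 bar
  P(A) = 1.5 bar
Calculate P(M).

At equilibrium, Kₚ = P(A)² / (P(G)·P(T)²·P(M)) = 0.43.
(1.5)² / ((2.2)·(0.31)²·(P(M))) = 0.43
P(M) = 24.7 = 25 bar

P(M) = 25 bar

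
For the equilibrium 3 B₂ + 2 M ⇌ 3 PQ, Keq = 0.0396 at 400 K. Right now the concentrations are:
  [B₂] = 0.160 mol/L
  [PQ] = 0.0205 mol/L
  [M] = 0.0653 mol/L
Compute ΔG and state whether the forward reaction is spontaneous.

Q = [PQ]³ / ([B₂]³·[M]²) = (0.0205)³ / ((0.160)³·(0.0653)²) = 0.493
ΔG = RT ln(Q/Keq) = (8.314 J mol⁻¹ K⁻¹)(400 K) × ln(0.493/0.0396)
   = (3.326 kJ/mol)(2.522) = 8.39 kJ/mol
ΔG > 0, so the forward reaction is non-spontaneous (proceeds in reverse).

ΔG = 8.39 kJ/mol; the forward reaction is non-spontaneous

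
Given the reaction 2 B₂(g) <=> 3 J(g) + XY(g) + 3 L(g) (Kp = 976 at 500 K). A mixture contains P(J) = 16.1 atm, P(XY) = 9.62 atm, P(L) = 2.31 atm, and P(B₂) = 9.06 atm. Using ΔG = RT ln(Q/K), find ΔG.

ΔG = 7.57 kJ/mol

Qp = P(J)³·P(XY)·P(L)³ / P(B₂)² = (16.1)³·(9.62)·(2.31)³ / (9.06)² = 6030
ΔG = RT ln(Qp/Kp) = (8.314 J mol⁻¹ K⁻¹)(500 K) × ln(6030/976)
   = (4.157 kJ/mol)(1.821) = 7.57 kJ/mol
ΔG > 0, so the forward reaction is non-spontaneous (proceeds in reverse).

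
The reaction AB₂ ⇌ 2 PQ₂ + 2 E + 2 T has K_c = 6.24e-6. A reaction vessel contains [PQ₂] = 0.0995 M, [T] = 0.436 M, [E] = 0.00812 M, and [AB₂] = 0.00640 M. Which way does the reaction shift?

Q_c = [PQ₂]²·[E]²·[T]² / [AB₂] = (0.0995)²·(0.00812)²·(0.436)² / (0.00640) = 1.94e-5
Q_c = 1.94e-5 > K_c = 6.24e-6, so the reverse reaction proceeds.

in the reverse direction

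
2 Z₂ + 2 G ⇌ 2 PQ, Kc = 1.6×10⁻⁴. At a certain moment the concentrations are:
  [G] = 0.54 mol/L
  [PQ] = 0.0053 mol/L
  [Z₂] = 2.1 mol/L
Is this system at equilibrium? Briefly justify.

no; Q < K, reaction proceeds forward

Qc = [PQ]² / ([Z₂]²·[G]²) = (0.0053)² / ((2.1)²·(0.54)²) = 2.2×10⁻⁵
Qc = 2.2×10⁻⁵ < Kc = 1.6×10⁻⁴: net forward reaction.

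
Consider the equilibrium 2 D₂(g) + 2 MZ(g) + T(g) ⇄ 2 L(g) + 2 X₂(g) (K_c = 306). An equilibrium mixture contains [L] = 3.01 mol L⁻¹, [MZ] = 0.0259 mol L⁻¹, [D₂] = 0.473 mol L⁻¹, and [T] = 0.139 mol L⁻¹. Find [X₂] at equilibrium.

[X₂] = 0.0265 mol L⁻¹

At equilibrium, K_c = [L]²·[X₂]² / ([D₂]²·[MZ]²·[T]) = 306.
(3.01)²·([X₂])² / ((0.473)²·(0.0259)²·(0.139)) = 306
[X₂]² = 7.05×10⁻⁴ ⇒ [X₂] = 0.0265 mol L⁻¹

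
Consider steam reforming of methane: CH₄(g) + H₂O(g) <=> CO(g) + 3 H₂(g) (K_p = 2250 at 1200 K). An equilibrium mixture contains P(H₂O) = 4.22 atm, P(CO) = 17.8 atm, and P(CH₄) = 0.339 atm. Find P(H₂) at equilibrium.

At equilibrium, K_p = P(CO)·P(H₂)³ / (P(CH₄)·P(H₂O)) = 2250.
(17.8)·(P(H₂))³ / ((0.339)·(4.22)) = 2250
P(H₂)³ = 181 ⇒ P(H₂) = 5.65 atm

P(H₂) = 5.65 atm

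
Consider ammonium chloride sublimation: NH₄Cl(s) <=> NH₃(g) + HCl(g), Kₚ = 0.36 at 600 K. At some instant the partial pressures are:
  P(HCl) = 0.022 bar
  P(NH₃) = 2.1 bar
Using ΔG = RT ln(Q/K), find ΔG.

ΔG = -10.2 kJ/mol

(NH₄Cl is a pure solid — omitted from Qₚ.)
Qₚ = P(NH₃)·P(HCl) = (2.1)·(0.022) = 0.0462
ΔG = RT ln(Qₚ/Kₚ) = (8.314 J mol⁻¹ K⁻¹)(600 K) × ln(0.0462/0.36)
   = (4.988 kJ/mol)(-2.053) = -10.2 kJ/mol
ΔG < 0, so the forward reaction is spontaneous (proceeds forward).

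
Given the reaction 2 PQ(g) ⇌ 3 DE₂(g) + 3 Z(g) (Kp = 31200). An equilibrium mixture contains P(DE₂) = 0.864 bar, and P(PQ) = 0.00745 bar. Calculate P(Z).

P(Z) = 1.39 bar

At equilibrium, Kp = P(DE₂)³·P(Z)³ / P(PQ)² = 31200.
(0.864)³·(P(Z))³ / (0.00745)² = 31200
P(Z)³ = 2.68 ⇒ P(Z) = 1.39 bar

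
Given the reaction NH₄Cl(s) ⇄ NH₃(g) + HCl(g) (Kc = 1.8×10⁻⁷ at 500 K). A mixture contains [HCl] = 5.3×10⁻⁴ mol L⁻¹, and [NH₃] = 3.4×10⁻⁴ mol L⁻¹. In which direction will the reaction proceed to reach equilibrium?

(NH₄Cl is a pure solid — omitted from Qc.)
Qc = [NH₃]·[HCl] = (3.4×10⁻⁴)·(5.3×10⁻⁴) = 1.8×10⁻⁷
Qc = 1.8×10⁻⁷ = Kc, so the system is already at equilibrium.

neither direction; the system is at equilibrium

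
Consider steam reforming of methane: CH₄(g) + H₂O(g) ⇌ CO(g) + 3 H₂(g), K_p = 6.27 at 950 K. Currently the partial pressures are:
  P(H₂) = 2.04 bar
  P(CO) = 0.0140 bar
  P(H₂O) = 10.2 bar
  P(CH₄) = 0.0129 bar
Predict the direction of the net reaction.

Q_p = P(CO)·P(H₂)³ / (P(CH₄)·P(H₂O)) = (0.0140)·(2.04)³ / ((0.0129)·(10.2)) = 0.903
Q_p = 0.903 < K_p = 6.27, so the forward reaction proceeds.

forward (toward products)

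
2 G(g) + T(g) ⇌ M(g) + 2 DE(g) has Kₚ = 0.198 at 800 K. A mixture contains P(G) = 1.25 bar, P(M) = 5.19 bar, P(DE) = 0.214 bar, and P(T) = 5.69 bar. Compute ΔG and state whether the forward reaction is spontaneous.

ΔG = -13.3 kJ/mol; the forward reaction is spontaneous

Qₚ = P(M)·P(DE)² / (P(G)²·P(T)) = (5.19)·(0.214)² / ((1.25)²·(5.69)) = 0.0267
ΔG = RT ln(Qₚ/Kₚ) = (8.314 J mol⁻¹ K⁻¹)(800 K) × ln(0.0267/0.198)
   = (6.651 kJ/mol)(-2.004) = -13.3 kJ/mol
ΔG < 0, so the forward reaction is spontaneous (proceeds forward).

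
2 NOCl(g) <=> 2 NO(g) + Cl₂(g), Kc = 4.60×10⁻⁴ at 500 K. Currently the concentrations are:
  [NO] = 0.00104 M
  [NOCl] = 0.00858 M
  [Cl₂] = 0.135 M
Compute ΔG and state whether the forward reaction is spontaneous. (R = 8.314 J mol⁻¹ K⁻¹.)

ΔG = 6.07 kJ/mol; the forward reaction is non-spontaneous

Qc = [NO]²·[Cl₂] / [NOCl]² = (0.00104)²·(0.135) / (0.00858)² = 0.00198
ΔG = RT ln(Qc/Kc) = (8.314 J mol⁻¹ K⁻¹)(500 K) × ln(0.00198/4.60×10⁻⁴)
   = (4.157 kJ/mol)(1.460) = 6.07 kJ/mol
ΔG > 0, so the forward reaction is non-spontaneous (proceeds in reverse).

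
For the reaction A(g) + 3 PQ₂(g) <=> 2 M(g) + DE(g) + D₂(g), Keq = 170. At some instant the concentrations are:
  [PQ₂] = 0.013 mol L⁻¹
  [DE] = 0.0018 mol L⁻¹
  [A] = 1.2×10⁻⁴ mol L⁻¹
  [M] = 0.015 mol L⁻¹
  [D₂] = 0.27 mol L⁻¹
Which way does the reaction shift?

in the reverse direction

Q = [M]²·[DE]·[D₂] / ([A]·[PQ₂]³) = (0.015)²·(0.0018)·(0.27) / ((1.2×10⁻⁴)·(0.013)³) = 410
Q = 410 > Keq = 170, so the reverse reaction proceeds.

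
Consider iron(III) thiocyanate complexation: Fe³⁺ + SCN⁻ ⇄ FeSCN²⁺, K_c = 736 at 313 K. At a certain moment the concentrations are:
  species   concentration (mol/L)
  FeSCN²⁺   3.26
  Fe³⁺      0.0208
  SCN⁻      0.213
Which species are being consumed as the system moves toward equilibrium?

none (at equilibrium)

Q_c = [FeSCN²⁺] / ([Fe³⁺]·[SCN⁻]) = (3.26) / ((0.0208)·(0.213)) = 736
Q_c = 736 = K_c; the system is at equilibrium.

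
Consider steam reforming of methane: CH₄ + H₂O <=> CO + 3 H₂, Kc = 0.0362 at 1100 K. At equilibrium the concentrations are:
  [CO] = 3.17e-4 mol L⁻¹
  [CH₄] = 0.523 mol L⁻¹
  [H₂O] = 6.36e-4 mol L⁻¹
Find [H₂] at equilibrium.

At equilibrium, Kc = [CO]·[H₂]³ / ([CH₄]·[H₂O]) = 0.0362.
(3.17e-4)·([H₂])³ / ((0.523)·(6.36e-4)) = 0.0362
[H₂]³ = 0.0380 ⇒ [H₂] = 0.336 mol L⁻¹

[H₂] = 0.336 mol L⁻¹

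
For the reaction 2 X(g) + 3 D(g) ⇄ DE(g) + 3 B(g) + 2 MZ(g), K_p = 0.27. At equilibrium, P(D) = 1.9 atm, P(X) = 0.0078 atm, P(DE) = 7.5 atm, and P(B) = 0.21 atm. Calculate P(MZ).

P(MZ) = 0.040 atm

At equilibrium, K_p = P(DE)·P(B)³·P(MZ)² / (P(X)²·P(D)³) = 0.27.
(7.5)·(0.21)³·(P(MZ))² / ((0.0078)²·(1.9)³) = 0.27
P(MZ)² = 0.00162 ⇒ P(MZ) = 0.040 atm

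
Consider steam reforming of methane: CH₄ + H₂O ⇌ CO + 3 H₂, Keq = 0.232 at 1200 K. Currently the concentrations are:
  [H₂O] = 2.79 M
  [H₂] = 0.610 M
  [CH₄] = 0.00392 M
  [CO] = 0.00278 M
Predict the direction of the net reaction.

in the forward direction

Q = [CO]·[H₂]³ / ([CH₄]·[H₂O]) = (0.00278)·(0.610)³ / ((0.00392)·(2.79)) = 0.0577
Q = 0.0577 < Keq = 0.232, so the forward reaction proceeds.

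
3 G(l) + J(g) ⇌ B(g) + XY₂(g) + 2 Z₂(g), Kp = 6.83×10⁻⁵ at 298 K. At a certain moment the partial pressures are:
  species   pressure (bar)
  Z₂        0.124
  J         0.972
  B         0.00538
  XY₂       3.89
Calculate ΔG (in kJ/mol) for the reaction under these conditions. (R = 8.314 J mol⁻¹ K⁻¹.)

ΔG = 3.91 kJ/mol

(G is a pure liquid — omitted from Qp.)
Qp = P(B)·P(XY₂)·P(Z₂)² / P(J) = (0.00538)·(3.89)·(0.124)² / (0.972) = 3.31×10⁻⁴
ΔG = RT ln(Qp/Kp) = (8.314 J mol⁻¹ K⁻¹)(298 K) × ln(3.31×10⁻⁴/6.83×10⁻⁵)
   = (2.478 kJ/mol)(1.578) = 3.91 kJ/mol
ΔG > 0, so the forward reaction is non-spontaneous (proceeds in reverse).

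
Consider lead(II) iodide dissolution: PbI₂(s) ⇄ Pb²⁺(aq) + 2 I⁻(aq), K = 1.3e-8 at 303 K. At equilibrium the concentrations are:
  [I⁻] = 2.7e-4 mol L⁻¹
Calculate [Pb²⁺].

(PbI₂ is a pure solid — omitted from K.)
At equilibrium, K = [Pb²⁺]·[I⁻]² = 1.3e-8.
([Pb²⁺])·(2.7e-4)² = 1.3e-8
[Pb²⁺] = 0.178 = 0.18 mol L⁻¹

[Pb²⁺] = 0.18 mol L⁻¹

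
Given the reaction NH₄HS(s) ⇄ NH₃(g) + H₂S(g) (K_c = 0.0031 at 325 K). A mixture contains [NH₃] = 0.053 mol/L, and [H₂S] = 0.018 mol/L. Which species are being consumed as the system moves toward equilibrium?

(NH₄HS is a pure solid — omitted from Q_c.)
Q_c = [NH₃]·[H₂S] = (0.053)·(0.018) = 9.5e-4
Q_c = 9.5e-4 < K_c = 0.0031: net forward reaction.

NH₄HS (reactants)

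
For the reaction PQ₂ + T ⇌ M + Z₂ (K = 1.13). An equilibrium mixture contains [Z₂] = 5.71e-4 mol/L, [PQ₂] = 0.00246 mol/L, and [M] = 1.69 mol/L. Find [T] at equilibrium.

At equilibrium, K = [M]·[Z₂] / ([PQ₂]·[T]) = 1.13.
(1.69)·(5.71e-4) / ((0.00246)·([T])) = 1.13
[T] = 0.347 mol/L

[T] = 0.347 mol/L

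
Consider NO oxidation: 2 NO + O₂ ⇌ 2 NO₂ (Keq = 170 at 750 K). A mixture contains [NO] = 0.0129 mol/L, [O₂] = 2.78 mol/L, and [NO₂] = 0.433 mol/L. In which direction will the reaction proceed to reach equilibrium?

Q = [NO₂]² / ([NO]²·[O₂]) = (0.433)² / ((0.0129)²·(2.78)) = 405
Q = 405 > Keq = 170, so the reverse reaction proceeds.

reverse (toward reactants)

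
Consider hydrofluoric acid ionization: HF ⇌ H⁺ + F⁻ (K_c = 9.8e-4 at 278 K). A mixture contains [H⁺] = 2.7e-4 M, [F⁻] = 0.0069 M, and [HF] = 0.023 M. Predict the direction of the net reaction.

to the right

Q_c = [H⁺]·[F⁻] / [HF] = (2.7e-4)·(0.0069) / (0.023) = 8.1e-5
Q_c = 8.1e-5 < K_c = 9.8e-4, so the forward reaction proceeds.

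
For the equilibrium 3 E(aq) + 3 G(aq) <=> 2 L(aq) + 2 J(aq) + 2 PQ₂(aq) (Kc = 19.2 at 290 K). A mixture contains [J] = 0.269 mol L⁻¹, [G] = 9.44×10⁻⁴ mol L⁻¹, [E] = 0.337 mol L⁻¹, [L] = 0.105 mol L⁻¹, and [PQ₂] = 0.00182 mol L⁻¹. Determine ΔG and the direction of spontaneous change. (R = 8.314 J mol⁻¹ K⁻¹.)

Qc = [L]²·[J]²·[PQ₂]² / ([E]³·[G]³) = (0.105)²·(0.269)²·(0.00182)² / ((0.337)³·(9.44×10⁻⁴)³) = 82.1
ΔG = RT ln(Qc/Kc) = (8.314 J mol⁻¹ K⁻¹)(290 K) × ln(82.1/19.2)
   = (2.411 kJ/mol)(1.453) = 3.50 kJ/mol
ΔG > 0, so the forward reaction is non-spontaneous (proceeds in reverse).

ΔG = 3.50 kJ/mol; the forward reaction is non-spontaneous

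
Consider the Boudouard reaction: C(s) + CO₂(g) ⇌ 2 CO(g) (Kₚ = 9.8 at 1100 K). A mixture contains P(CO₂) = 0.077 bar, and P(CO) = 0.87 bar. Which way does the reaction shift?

(C is a pure solid — omitted from Qₚ.)
Qₚ = P(CO)² / P(CO₂) = (0.87)² / (0.077) = 9.8
Qₚ = 9.8 = Kₚ, so the system is already at equilibrium.

no net change (already at equilibrium)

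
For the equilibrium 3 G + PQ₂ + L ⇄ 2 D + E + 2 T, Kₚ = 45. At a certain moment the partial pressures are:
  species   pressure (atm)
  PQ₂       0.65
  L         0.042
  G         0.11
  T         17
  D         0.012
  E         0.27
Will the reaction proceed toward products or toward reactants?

to the left

Qₚ = P(D)²·P(E)·P(T)² / (P(G)³·P(PQ₂)·P(L)) = (0.012)²·(0.27)·(17)² / ((0.11)³·(0.65)·(0.042)) = 310
Qₚ = 310 > Kₚ = 45, so the reverse reaction proceeds.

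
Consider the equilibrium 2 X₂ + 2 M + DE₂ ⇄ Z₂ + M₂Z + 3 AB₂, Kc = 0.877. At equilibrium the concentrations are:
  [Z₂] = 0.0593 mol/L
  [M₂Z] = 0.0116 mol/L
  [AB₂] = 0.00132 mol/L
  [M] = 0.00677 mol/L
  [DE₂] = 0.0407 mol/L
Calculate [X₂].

At equilibrium, Kc = [Z₂]·[M₂Z]·[AB₂]³ / ([X₂]²·[M]²·[DE₂]) = 0.877.
(0.0593)·(0.0116)·(0.00132)³ / (([X₂])²·(0.00677)²·(0.0407)) = 0.877
[X₂]² = 9.67×10⁻⁷ ⇒ [X₂] = 9.83×10⁻⁴ mol/L

[X₂] = 9.83×10⁻⁴ mol/L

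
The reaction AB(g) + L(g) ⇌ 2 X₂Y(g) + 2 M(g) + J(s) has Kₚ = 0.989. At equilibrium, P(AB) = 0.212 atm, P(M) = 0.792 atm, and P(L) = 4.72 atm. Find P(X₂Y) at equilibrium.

(J is a pure solid — omitted from Kₚ.)
At equilibrium, Kₚ = P(X₂Y)²·P(M)² / (P(AB)·P(L)) = 0.989.
(P(X₂Y))²·(0.792)² / ((0.212)·(4.72)) = 0.989
P(X₂Y)² = 1.58 ⇒ P(X₂Y) = 1.26 atm

P(X₂Y) = 1.26 atm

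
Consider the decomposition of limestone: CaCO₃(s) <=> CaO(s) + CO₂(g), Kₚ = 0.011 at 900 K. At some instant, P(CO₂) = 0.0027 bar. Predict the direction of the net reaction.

(CaCO₃, CaO are pure solids — omitted from Qₚ.)
Qₚ = P(CO₂) = 0.0027
Qₚ = 0.0027 < Kₚ = 0.011, so the forward reaction proceeds.

in the forward direction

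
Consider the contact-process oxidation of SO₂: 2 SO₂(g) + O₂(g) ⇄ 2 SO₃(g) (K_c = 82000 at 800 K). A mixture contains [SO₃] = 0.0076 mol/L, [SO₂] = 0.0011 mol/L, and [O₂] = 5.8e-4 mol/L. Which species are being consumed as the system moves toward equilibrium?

none (at equilibrium)

Q_c = [SO₃]² / ([SO₂]²·[O₂]) = (0.0076)² / ((0.0011)²·(5.8e-4)) = 82000
Q_c = 82000 = K_c; the system is at equilibrium.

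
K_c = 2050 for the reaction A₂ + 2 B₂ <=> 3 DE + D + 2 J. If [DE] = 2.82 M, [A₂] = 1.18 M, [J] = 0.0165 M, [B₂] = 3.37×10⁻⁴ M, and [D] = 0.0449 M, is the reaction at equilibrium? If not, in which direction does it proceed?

Q_c = [DE]³·[D]·[J]² / ([A₂]·[B₂]²) = (2.82)³·(0.0449)·(0.0165)² / ((1.18)·(3.37×10⁻⁴)²) = 2050
Q_c = 2050 = K_c, so the system is already at equilibrium.

neither direction; the system is at equilibrium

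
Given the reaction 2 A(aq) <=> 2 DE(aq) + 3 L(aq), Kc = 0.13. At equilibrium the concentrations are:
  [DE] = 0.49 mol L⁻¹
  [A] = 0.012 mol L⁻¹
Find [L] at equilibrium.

[L] = 0.043 mol L⁻¹

At equilibrium, Kc = [DE]²·[L]³ / [A]² = 0.13.
(0.49)²·([L])³ / (0.012)² = 0.13
[L]³ = 7.80×10⁻⁵ ⇒ [L] = 0.043 mol L⁻¹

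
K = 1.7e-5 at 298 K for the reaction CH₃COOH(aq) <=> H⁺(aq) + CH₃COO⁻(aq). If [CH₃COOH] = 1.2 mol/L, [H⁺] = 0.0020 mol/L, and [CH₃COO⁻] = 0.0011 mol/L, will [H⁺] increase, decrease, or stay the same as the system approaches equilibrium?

increase

Q = [H⁺]·[CH₃COO⁻] / [CH₃COOH] = (0.0020)·(0.0011) / (1.2) = 1.8e-6
Q = 1.8e-6 < K = 1.7e-5: net forward reaction.
H⁺ is a product, so it increases.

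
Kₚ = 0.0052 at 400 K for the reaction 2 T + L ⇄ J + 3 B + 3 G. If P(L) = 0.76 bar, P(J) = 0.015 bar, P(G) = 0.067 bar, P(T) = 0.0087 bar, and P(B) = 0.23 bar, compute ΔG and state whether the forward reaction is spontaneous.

Qₚ = P(J)·P(B)³·P(G)³ / (P(T)²·P(L)) = (0.015)·(0.23)³·(0.067)³ / ((0.0087)²·(0.76)) = 9.54e-4
ΔG = RT ln(Qₚ/Kₚ) = (8.314 J mol⁻¹ K⁻¹)(400 K) × ln(9.54e-4/0.0052)
   = (3.326 kJ/mol)(-1.696) = -5.64 kJ/mol
ΔG < 0, so the forward reaction is spontaneous (proceeds forward).

ΔG = -5.64 kJ/mol; the forward reaction is spontaneous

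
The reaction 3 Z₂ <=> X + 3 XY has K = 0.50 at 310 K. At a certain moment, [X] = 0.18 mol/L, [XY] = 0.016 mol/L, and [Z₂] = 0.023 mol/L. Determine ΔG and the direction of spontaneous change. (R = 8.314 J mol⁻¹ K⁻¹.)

Q = [X]·[XY]³ / [Z₂]³ = (0.18)·(0.016)³ / (0.023)³ = 0.0606
ΔG = RT ln(Q/K) = (8.314 J mol⁻¹ K⁻¹)(310 K) × ln(0.0606/0.50)
   = (2.577 kJ/mol)(-2.110) = -5.44 kJ/mol
ΔG < 0, so the forward reaction is spontaneous (proceeds forward).

ΔG = -5.44 kJ/mol; the forward reaction is spontaneous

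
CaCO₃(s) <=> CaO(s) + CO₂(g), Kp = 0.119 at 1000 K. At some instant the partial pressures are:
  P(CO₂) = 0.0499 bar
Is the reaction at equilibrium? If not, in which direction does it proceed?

(CaCO₃, CaO are pure solids — omitted from Qp.)
Qp = P(CO₂) = 0.0499
Qp = 0.0499 < Kp = 0.119, so the forward reaction proceeds.

in the forward direction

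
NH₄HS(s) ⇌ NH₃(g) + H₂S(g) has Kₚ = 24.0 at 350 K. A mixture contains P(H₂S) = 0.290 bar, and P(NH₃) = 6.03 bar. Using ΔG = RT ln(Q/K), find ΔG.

(NH₄HS is a pure solid — omitted from Qₚ.)
Qₚ = P(NH₃)·P(H₂S) = (6.03)·(0.290) = 1.75
ΔG = RT ln(Qₚ/Kₚ) = (8.314 J mol⁻¹ K⁻¹)(350 K) × ln(1.75/24.0)
   = (2.910 kJ/mol)(-2.618) = -7.62 kJ/mol
ΔG < 0, so the forward reaction is spontaneous (proceeds forward).

ΔG = -7.62 kJ/mol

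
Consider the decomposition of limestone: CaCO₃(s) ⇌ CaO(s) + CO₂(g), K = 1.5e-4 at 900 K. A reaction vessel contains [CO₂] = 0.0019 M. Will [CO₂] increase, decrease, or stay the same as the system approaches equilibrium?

decrease

(CaCO₃, CaO are pure solids — omitted from Q.)
Q = [CO₂] = 0.0019
Q = 0.0019 > K = 1.5e-4: net reverse reaction.
CO₂ is a product, so it decreases.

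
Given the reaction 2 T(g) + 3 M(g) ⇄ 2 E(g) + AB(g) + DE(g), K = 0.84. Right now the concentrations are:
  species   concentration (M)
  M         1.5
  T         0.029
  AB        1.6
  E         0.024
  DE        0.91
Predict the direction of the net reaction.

to the right

Q = [E]²·[AB]·[DE] / ([T]²·[M]³) = (0.024)²·(1.6)·(0.91) / ((0.029)²·(1.5)³) = 0.30
Q = 0.30 < K = 0.84, so the forward reaction proceeds.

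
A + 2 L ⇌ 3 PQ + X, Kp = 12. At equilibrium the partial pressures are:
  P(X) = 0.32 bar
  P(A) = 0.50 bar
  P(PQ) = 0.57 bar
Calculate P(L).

P(L) = 0.099 bar

At equilibrium, Kp = P(PQ)³·P(X) / (P(A)·P(L)²) = 12.
(0.57)³·(0.32) / ((0.50)·(P(L))²) = 12
P(L)² = 0.00988 ⇒ P(L) = 0.099 bar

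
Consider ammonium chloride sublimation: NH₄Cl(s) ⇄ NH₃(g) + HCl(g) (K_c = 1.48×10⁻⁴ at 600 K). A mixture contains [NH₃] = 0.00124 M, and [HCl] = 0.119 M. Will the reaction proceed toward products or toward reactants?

(NH₄Cl is a pure solid — omitted from Q_c.)
Q_c = [NH₃]·[HCl] = (0.00124)·(0.119) = 1.48×10⁻⁴
Q_c = 1.48×10⁻⁴ = K_c, so the system is already at equilibrium.

no net change (already at equilibrium)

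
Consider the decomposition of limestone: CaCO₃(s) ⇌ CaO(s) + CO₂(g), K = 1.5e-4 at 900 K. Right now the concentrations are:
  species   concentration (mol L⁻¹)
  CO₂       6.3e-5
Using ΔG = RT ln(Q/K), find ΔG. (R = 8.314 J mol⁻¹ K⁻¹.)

ΔG = -6.49 kJ/mol

(CaCO₃, CaO are pure solids — omitted from Q.)
Q = [CO₂] = 6.30e-5
ΔG = RT ln(Q/K) = (8.314 J mol⁻¹ K⁻¹)(900 K) × ln(6.30e-5/1.5e-4)
   = (7.483 kJ/mol)(-0.8675) = -6.49 kJ/mol
ΔG < 0, so the forward reaction is spontaneous (proceeds forward).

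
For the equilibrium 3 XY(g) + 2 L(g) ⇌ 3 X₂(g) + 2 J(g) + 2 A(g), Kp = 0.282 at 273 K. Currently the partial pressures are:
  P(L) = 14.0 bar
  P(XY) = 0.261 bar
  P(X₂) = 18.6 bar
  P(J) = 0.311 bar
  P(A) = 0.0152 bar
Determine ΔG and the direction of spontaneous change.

ΔG = -4.36 kJ/mol; the forward reaction is spontaneous

Qp = P(X₂)³·P(J)²·P(A)² / (P(XY)³·P(L)²) = (18.6)³·(0.311)²·(0.0152)² / ((0.261)³·(14.0)²) = 0.0413
ΔG = RT ln(Qp/Kp) = (8.314 J mol⁻¹ K⁻¹)(273 K) × ln(0.0413/0.282)
   = (2.270 kJ/mol)(-1.921) = -4.36 kJ/mol
ΔG < 0, so the forward reaction is spontaneous (proceeds forward).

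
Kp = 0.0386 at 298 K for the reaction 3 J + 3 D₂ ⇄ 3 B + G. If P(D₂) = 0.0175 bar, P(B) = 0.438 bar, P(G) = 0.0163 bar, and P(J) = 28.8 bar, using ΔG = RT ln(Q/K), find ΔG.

ΔG = -3.18 kJ/mol

Qp = P(B)³·P(G) / (P(J)³·P(D₂)³) = (0.438)³·(0.0163) / ((28.8)³·(0.0175)³) = 0.0107
ΔG = RT ln(Qp/Kp) = (8.314 J mol⁻¹ K⁻¹)(298 K) × ln(0.0107/0.0386)
   = (2.478 kJ/mol)(-1.283) = -3.18 kJ/mol
ΔG < 0, so the forward reaction is spontaneous (proceeds forward).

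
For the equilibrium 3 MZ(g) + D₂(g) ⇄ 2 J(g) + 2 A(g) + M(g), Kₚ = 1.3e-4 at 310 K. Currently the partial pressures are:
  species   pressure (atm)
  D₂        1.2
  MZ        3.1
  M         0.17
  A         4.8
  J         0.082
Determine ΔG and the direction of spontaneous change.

ΔG = 4.47 kJ/mol; the forward reaction is non-spontaneous

Qₚ = P(J)²·P(A)²·P(M) / (P(MZ)³·P(D₂)) = (0.082)²·(4.8)²·(0.17) / ((3.1)³·(1.2)) = 7.37e-4
ΔG = RT ln(Qₚ/Kₚ) = (8.314 J mol⁻¹ K⁻¹)(310 K) × ln(7.37e-4/1.3e-4)
   = (2.577 kJ/mol)(1.735) = 4.47 kJ/mol
ΔG > 0, so the forward reaction is non-spontaneous (proceeds in reverse).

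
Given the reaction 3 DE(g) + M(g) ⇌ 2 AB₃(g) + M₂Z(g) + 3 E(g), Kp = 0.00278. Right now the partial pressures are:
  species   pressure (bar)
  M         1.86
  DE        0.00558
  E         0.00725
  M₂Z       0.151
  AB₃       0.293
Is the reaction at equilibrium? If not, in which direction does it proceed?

toward reactants

Qp = P(AB₃)²·P(M₂Z)·P(E)³ / (P(DE)³·P(M)) = (0.293)²·(0.151)·(0.00725)³ / ((0.00558)³·(1.86)) = 0.0153
Qp = 0.0153 > Kp = 0.00278, so the reverse reaction proceeds.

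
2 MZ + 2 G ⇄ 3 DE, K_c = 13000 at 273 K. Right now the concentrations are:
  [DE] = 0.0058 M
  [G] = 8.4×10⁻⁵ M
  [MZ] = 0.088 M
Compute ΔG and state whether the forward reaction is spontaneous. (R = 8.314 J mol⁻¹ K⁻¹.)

ΔG = -2.93 kJ/mol; the forward reaction is spontaneous

Q_c = [DE]³ / ([MZ]²·[G]²) = (0.0058)³ / ((0.088)²·(8.4×10⁻⁵)²) = 3570
ΔG = RT ln(Q_c/K_c) = (8.314 J mol⁻¹ K⁻¹)(273 K) × ln(3570/13000)
   = (2.270 kJ/mol)(-1.292) = -2.93 kJ/mol
ΔG < 0, so the forward reaction is spontaneous (proceeds forward).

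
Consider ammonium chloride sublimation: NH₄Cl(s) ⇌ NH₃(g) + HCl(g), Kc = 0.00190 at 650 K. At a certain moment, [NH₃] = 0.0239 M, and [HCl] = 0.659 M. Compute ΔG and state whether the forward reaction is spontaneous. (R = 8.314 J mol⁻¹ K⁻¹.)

(NH₄Cl is a pure solid — omitted from Qc.)
Qc = [NH₃]·[HCl] = (0.0239)·(0.659) = 0.0158
ΔG = RT ln(Qc/Kc) = (8.314 J mol⁻¹ K⁻¹)(650 K) × ln(0.0158/0.00190)
   = (5.404 kJ/mol)(2.118) = 11.4 kJ/mol
ΔG > 0, so the forward reaction is non-spontaneous (proceeds in reverse).

ΔG = 11.4 kJ/mol; the forward reaction is non-spontaneous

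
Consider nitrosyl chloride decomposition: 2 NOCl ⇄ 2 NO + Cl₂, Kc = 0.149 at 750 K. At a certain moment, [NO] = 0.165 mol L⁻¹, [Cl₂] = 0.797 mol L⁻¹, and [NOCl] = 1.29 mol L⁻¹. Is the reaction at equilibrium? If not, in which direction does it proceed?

to the right

Qc = [NO]²·[Cl₂] / [NOCl]² = (0.165)²·(0.797) / (1.29)² = 0.0130
Qc = 0.0130 < Kc = 0.149, so the forward reaction proceeds.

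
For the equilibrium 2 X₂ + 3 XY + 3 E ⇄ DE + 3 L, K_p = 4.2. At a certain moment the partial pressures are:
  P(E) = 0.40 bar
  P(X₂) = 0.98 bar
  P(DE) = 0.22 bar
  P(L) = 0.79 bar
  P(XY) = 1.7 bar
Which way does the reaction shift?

to the right

Q_p = P(DE)·P(L)³ / (P(X₂)²·P(XY)³·P(E)³) = (0.22)·(0.79)³ / ((0.98)²·(1.7)³·(0.40)³) = 0.36
Q_p = 0.36 < K_p = 4.2, so the forward reaction proceeds.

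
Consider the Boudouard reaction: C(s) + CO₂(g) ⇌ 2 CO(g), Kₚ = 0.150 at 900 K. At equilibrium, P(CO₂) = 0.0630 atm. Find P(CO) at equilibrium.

P(CO) = 0.0972 atm

(C is a pure solid — omitted from Kₚ.)
At equilibrium, Kₚ = P(CO)² / P(CO₂) = 0.150.
(P(CO))² / (0.0630) = 0.150
P(CO)² = 0.00945 ⇒ P(CO) = 0.0972 atm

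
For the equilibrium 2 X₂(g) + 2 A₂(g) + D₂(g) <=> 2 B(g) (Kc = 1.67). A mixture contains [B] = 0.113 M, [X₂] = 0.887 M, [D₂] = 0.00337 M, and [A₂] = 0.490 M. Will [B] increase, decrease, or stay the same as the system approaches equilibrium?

Qc = [B]² / ([X₂]²·[A₂]²·[D₂]) = (0.113)² / ((0.887)²·(0.490)²·(0.00337)) = 20.1
Qc = 20.1 > Kc = 1.67: net reverse reaction.
B is a product, so it decreases.

decrease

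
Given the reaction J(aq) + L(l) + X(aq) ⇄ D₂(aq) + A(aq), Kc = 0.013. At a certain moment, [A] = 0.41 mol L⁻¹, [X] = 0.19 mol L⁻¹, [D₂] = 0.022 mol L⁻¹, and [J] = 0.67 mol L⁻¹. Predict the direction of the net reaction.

(L is a pure liquid — omitted from Qc.)
Qc = [D₂]·[A] / ([J]·[X]) = (0.022)·(0.41) / ((0.67)·(0.19)) = 0.071
Qc = 0.071 > Kc = 0.013, so the reverse reaction proceeds.

reverse (toward reactants)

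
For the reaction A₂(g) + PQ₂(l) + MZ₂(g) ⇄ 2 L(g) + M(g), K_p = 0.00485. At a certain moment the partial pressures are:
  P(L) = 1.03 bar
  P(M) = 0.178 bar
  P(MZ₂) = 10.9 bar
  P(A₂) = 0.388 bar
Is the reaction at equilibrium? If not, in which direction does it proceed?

(PQ₂ is a pure liquid — omitted from Q_p.)
Q_p = P(L)²·P(M) / (P(A₂)·P(MZ₂)) = (1.03)²·(0.178) / ((0.388)·(10.9)) = 0.0447
Q_p = 0.0447 > K_p = 0.00485, so the reverse reaction proceeds.

in the reverse direction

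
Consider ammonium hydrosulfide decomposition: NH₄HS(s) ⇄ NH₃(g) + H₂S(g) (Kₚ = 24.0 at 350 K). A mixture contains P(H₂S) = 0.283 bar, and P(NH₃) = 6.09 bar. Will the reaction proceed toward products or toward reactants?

(NH₄HS is a pure solid — omitted from Qₚ.)
Qₚ = P(NH₃)·P(H₂S) = (6.09)·(0.283) = 1.72
Qₚ = 1.72 < Kₚ = 24.0, so the forward reaction proceeds.

to the right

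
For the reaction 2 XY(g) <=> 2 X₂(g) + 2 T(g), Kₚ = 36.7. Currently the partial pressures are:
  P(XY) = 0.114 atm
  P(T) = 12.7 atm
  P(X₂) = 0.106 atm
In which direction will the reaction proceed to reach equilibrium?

reverse (toward reactants)

Qₚ = P(X₂)²·P(T)² / P(XY)² = (0.106)²·(12.7)² / (0.114)² = 139
Qₚ = 139 > Kₚ = 36.7, so the reverse reaction proceeds.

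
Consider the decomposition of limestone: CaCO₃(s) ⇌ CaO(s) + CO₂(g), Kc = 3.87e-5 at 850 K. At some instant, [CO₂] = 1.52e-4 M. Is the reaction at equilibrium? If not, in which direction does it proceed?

to the left

(CaCO₃, CaO are pure solids — omitted from Qc.)
Qc = [CO₂] = 1.52e-4
Qc = 1.52e-4 > Kc = 3.87e-5, so the reverse reaction proceeds.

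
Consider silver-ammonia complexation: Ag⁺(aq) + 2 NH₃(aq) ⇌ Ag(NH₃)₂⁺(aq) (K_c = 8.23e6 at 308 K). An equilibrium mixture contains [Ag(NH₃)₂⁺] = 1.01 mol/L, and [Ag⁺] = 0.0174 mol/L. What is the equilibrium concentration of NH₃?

At equilibrium, K_c = [Ag(NH₃)₂⁺] / ([Ag⁺]·[NH₃]²) = 8.23e6.
(1.01) / ((0.0174)·([NH₃])²) = 8.23e6
[NH₃]² = 7.05e-6 ⇒ [NH₃] = 0.00266 mol/L

[NH₃] = 0.00266 mol/L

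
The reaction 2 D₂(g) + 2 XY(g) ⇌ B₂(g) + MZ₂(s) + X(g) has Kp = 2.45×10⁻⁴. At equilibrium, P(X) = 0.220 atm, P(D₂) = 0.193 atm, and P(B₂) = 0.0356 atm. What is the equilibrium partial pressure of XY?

(MZ₂ is a pure solid — omitted from Kp.)
At equilibrium, Kp = P(B₂)·P(X) / (P(D₂)²·P(XY)²) = 2.45×10⁻⁴.
(0.0356)·(0.220) / ((0.193)²·(P(XY))²) = 2.45×10⁻⁴
P(XY)² = 858 ⇒ P(XY) = 29.3 atm

P(XY) = 29.3 atm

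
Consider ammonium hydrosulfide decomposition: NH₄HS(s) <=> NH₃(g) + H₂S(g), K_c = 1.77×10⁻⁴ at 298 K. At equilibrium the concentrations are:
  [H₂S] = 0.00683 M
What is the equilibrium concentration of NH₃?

[NH₃] = 0.0259 M

(NH₄HS is a pure solid — omitted from K_c.)
At equilibrium, K_c = [NH₃]·[H₂S] = 1.77×10⁻⁴.
([NH₃])·(0.00683) = 1.77×10⁻⁴
[NH₃] = 0.0259 M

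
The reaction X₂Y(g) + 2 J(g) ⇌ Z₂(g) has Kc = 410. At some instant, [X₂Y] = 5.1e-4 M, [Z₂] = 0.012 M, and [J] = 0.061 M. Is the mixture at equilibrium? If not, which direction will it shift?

no; Q > K, reaction proceeds in reverse

Qc = [Z₂] / ([X₂Y]·[J]²) = (0.012) / ((5.1e-4)·(0.061)²) = 6300
Qc = 6300 > Kc = 410: net reverse reaction.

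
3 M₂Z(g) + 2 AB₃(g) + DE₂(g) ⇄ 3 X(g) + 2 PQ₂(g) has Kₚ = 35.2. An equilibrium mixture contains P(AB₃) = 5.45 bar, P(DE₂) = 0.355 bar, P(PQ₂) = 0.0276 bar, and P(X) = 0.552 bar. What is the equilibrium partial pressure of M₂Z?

P(M₂Z) = 0.00701 bar

At equilibrium, Kₚ = P(X)³·P(PQ₂)² / (P(M₂Z)³·P(AB₃)²·P(DE₂)) = 35.2.
(0.552)³·(0.0276)² / ((P(M₂Z))³·(5.45)²·(0.355)) = 35.2
P(M₂Z)³ = 3.45×10⁻⁷ ⇒ P(M₂Z) = 0.00701 bar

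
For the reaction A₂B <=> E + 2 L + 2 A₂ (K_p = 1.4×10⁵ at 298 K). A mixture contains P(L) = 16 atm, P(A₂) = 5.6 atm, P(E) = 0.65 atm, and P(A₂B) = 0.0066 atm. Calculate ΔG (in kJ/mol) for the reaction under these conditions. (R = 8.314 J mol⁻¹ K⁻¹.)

ΔG = 4.29 kJ/mol

Q_p = P(E)·P(L)²·P(A₂)² / P(A₂B) = (0.65)·(16)²·(5.6)² / (0.0066) = 7.91×10⁵
ΔG = RT ln(Q_p/K_p) = (8.314 J mol⁻¹ K⁻¹)(298 K) × ln(7.91×10⁵/1.4×10⁵)
   = (2.478 kJ/mol)(1.732) = 4.29 kJ/mol
ΔG > 0, so the forward reaction is non-spontaneous (proceeds in reverse).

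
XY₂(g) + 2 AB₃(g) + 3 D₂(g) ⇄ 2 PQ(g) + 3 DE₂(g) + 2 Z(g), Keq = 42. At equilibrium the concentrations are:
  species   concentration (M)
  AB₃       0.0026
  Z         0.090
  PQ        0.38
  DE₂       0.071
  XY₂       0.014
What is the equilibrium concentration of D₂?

At equilibrium, Keq = [PQ]²·[DE₂]³·[Z]² / ([XY₂]·[AB₃]²·[D₂]³) = 42.
(0.38)²·(0.071)³·(0.090)² / ((0.014)·(0.0026)²·([D₂])³) = 42
[D₂]³ = 0.105 ⇒ [D₂] = 0.47 M

[D₂] = 0.47 M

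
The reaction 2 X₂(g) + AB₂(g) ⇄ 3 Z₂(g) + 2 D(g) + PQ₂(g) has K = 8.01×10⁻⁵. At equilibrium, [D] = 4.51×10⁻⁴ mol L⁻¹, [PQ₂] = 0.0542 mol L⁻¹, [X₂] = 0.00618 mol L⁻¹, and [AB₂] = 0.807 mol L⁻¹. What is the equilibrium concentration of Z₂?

At equilibrium, K = [Z₂]³·[D]²·[PQ₂] / ([X₂]²·[AB₂]) = 8.01×10⁻⁵.
([Z₂])³·(4.51×10⁻⁴)²·(0.0542) / ((0.00618)²·(0.807)) = 8.01×10⁻⁵
[Z₂]³ = 0.224 ⇒ [Z₂] = 0.607 mol L⁻¹

[Z₂] = 0.607 mol L⁻¹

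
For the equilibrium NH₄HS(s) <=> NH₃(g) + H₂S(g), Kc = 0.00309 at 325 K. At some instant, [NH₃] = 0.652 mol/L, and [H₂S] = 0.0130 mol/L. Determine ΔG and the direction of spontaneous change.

(NH₄HS is a pure solid — omitted from Qc.)
Qc = [NH₃]·[H₂S] = (0.652)·(0.0130) = 0.00848
ΔG = RT ln(Qc/Kc) = (8.314 J mol⁻¹ K⁻¹)(325 K) × ln(0.00848/0.00309)
   = (2.702 kJ/mol)(1.010) = 2.73 kJ/mol
ΔG > 0, so the forward reaction is non-spontaneous (proceeds in reverse).

ΔG = 2.73 kJ/mol; the forward reaction is non-spontaneous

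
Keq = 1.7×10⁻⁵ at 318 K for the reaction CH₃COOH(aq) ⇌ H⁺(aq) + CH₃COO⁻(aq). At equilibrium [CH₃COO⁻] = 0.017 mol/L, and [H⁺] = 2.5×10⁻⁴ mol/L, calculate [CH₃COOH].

At equilibrium, Keq = [H⁺]·[CH₃COO⁻] / [CH₃COOH] = 1.7×10⁻⁵.
(2.5×10⁻⁴)·(0.017) / ([CH₃COOH]) = 1.7×10⁻⁵
[CH₃COOH] = 0.250 = 0.25 mol/L

[CH₃COOH] = 0.25 mol/L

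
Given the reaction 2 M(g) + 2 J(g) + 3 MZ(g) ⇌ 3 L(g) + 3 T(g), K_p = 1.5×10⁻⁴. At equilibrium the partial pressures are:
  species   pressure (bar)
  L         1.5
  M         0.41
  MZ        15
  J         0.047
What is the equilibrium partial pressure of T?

At equilibrium, K_p = P(L)³·P(T)³ / (P(M)²·P(J)²·P(MZ)³) = 1.5×10⁻⁴.
(1.5)³·(P(T))³ / ((0.41)²·(0.047)²·(15)³) = 1.5×10⁻⁴
P(T)³ = 5.57×10⁻⁵ ⇒ P(T) = 0.038 bar

P(T) = 0.038 bar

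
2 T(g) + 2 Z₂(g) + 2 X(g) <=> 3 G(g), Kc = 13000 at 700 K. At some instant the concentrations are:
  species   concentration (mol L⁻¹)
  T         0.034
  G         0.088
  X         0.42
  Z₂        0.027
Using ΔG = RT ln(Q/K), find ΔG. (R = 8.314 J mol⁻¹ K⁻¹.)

ΔG = -6.07 kJ/mol

Qc = [G]³ / ([T]²·[Z₂]²·[X]²) = (0.088)³ / ((0.034)²·(0.027)²·(0.42)²) = 4580
ΔG = RT ln(Qc/Kc) = (8.314 J mol⁻¹ K⁻¹)(700 K) × ln(4580/13000)
   = (5.820 kJ/mol)(-1.043) = -6.07 kJ/mol
ΔG < 0, so the forward reaction is spontaneous (proceeds forward).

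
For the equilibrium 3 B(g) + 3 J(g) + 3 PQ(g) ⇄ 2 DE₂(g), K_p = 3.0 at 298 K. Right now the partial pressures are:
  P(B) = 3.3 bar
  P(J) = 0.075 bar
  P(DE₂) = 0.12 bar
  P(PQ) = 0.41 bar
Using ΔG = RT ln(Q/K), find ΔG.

ΔG = 3.78 kJ/mol

Q_p = P(DE₂)² / (P(B)³·P(J)³·P(PQ)³) = (0.12)² / ((3.3)³·(0.075)³·(0.41)³) = 13.8
ΔG = RT ln(Q_p/K_p) = (8.314 J mol⁻¹ K⁻¹)(298 K) × ln(13.8/3.0)
   = (2.478 kJ/mol)(1.526) = 3.78 kJ/mol
ΔG > 0, so the forward reaction is non-spontaneous (proceeds in reverse).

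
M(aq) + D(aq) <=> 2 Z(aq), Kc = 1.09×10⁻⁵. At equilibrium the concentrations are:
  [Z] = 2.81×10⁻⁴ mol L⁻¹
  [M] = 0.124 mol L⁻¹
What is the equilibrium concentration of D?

[D] = 0.0584 mol L⁻¹

At equilibrium, Kc = [Z]² / ([M]·[D]) = 1.09×10⁻⁵.
(2.81×10⁻⁴)² / ((0.124)·([D])) = 1.09×10⁻⁵
[D] = 0.0584 mol L⁻¹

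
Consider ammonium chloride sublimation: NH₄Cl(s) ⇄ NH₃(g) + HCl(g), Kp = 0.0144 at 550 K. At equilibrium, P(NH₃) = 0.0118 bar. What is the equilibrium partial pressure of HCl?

(NH₄Cl is a pure solid — omitted from Kp.)
At equilibrium, Kp = P(NH₃)·P(HCl) = 0.0144.
(0.0118)·(P(HCl)) = 0.0144
P(HCl) = 1.22 bar

P(HCl) = 1.22 bar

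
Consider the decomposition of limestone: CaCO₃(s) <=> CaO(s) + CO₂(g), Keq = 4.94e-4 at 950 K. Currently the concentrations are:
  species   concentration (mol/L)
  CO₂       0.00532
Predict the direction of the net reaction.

(CaCO₃, CaO are pure solids — omitted from Q.)
Q = [CO₂] = 0.00532
Q = 0.00532 > Keq = 4.94e-4, so the reverse reaction proceeds.

toward reactants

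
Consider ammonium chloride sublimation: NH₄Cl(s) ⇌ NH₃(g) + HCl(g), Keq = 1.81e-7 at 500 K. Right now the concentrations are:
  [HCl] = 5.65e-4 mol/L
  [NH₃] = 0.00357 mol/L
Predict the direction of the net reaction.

(NH₄Cl is a pure solid — omitted from Q.)
Q = [NH₃]·[HCl] = (0.00357)·(5.65e-4) = 2.02e-6
Q = 2.02e-6 > Keq = 1.81e-7, so the reverse reaction proceeds.

reverse (toward reactants)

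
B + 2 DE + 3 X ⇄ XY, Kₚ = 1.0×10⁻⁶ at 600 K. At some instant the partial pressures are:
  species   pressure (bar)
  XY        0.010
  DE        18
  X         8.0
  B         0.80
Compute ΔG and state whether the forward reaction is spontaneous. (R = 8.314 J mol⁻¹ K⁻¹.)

Qₚ = P(XY) / (P(B)·P(DE)²·P(X)³) = (0.010) / ((0.80)·(18)²·(8.0)³) = 7.54×10⁻⁸
ΔG = RT ln(Qₚ/Kₚ) = (8.314 J mol⁻¹ K⁻¹)(600 K) × ln(7.54×10⁻⁸/1.0×10⁻⁶)
   = (4.988 kJ/mol)(-2.585) = -12.9 kJ/mol
ΔG < 0, so the forward reaction is spontaneous (proceeds forward).

ΔG = -12.9 kJ/mol; the forward reaction is spontaneous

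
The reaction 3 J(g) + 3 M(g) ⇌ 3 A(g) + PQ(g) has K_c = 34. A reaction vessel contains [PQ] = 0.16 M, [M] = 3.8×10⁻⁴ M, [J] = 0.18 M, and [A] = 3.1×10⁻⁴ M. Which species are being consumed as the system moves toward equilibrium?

Q_c = [A]³·[PQ] / ([J]³·[M]³) = (3.1×10⁻⁴)³·(0.16) / ((0.18)³·(3.8×10⁻⁴)³) = 15
Q_c = 15 < K_c = 34: net forward reaction.

J, M (reactants)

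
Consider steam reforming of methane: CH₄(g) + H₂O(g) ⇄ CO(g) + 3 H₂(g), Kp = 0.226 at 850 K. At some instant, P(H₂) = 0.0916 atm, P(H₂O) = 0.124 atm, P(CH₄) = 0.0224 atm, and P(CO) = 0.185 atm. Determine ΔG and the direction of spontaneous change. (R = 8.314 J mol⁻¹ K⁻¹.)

Qp = P(CO)·P(H₂)³ / (P(CH₄)·P(H₂O)) = (0.185)·(0.0916)³ / ((0.0224)·(0.124)) = 0.0512
ΔG = RT ln(Qp/Kp) = (8.314 J mol⁻¹ K⁻¹)(850 K) × ln(0.0512/0.226)
   = (7.067 kJ/mol)(-1.485) = -10.5 kJ/mol
ΔG < 0, so the forward reaction is spontaneous (proceeds forward).

ΔG = -10.5 kJ/mol; the forward reaction is spontaneous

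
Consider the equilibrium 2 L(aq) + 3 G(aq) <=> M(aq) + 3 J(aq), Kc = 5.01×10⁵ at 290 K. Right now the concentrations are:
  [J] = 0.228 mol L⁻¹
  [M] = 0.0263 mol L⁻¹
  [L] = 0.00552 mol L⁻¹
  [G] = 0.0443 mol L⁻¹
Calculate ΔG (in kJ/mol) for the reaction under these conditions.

ΔG = -3.49 kJ/mol

Qc = [M]·[J]³ / ([L]²·[G]³) = (0.0263)·(0.228)³ / ((0.00552)²·(0.0443)³) = 1.18×10⁵
ΔG = RT ln(Qc/Kc) = (8.314 J mol⁻¹ K⁻¹)(290 K) × ln(1.18×10⁵/5.01×10⁵)
   = (2.411 kJ/mol)(-1.446) = -3.49 kJ/mol
ΔG < 0, so the forward reaction is spontaneous (proceeds forward).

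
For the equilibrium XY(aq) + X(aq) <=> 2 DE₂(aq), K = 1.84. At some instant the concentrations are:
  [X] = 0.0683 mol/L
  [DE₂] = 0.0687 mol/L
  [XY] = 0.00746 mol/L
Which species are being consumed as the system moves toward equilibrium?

DE₂ (products)

Q = [DE₂]² / ([XY]·[X]) = (0.0687)² / ((0.00746)·(0.0683)) = 9.26
Q = 9.26 > K = 1.84: net reverse reaction.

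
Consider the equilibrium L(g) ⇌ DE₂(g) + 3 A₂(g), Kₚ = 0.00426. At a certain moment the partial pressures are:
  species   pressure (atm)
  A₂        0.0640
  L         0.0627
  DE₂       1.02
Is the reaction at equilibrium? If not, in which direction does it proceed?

Qₚ = P(DE₂)·P(A₂)³ / P(L) = (1.02)·(0.0640)³ / (0.0627) = 0.00426
Qₚ = 0.00426 = Kₚ, so the system is already at equilibrium.

at equilibrium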